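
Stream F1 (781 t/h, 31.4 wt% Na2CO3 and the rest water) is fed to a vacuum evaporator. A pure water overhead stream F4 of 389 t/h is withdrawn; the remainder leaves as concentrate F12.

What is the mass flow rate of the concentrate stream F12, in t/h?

392 t/h

Concentrate = 781 − 389 = 392 t/h.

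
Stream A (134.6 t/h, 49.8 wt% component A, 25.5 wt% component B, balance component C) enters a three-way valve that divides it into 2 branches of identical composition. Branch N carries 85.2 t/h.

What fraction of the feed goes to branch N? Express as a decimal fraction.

Fraction to N = 85.2/134.6 = 0.6330.

0.633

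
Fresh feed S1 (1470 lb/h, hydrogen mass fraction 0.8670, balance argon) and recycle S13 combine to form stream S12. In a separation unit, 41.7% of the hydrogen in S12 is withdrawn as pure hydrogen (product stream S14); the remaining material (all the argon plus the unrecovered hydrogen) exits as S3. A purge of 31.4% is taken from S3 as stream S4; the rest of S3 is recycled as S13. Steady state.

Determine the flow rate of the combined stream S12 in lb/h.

argon enters only via S1 and leaves only via the purge: 1470×0.133 = 0.314×(argon in S3), and the separation unit passes all argon, so argon in S12 = argon in S3 = 622.64 lb/h.
hydrogen in S12: m_A = 1470×0.867 + (1−0.314)·(1−0.417)·m_A, so m_A = 1274.5/0.6001 = 2123.9 lb/h.
S12 = 2123.9 + 622.64 = 2746.6 lb/h.

2747 lb/h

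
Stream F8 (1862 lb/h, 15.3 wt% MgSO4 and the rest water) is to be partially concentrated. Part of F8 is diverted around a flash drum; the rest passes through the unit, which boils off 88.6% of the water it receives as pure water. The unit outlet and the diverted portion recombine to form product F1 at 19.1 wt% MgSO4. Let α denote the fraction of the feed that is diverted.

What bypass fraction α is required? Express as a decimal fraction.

All 1862×0.153 = 284.89 lb/h of MgSO4 reaches F1, so F1 = 284.89/0.191 = 1491.5 lb/h and vapour = 370.45 lb/h.
The evaporator receives (1−α)·1862 of feed at 0.847 water and removes 0.886 of that water:
0.886×0.847×(1−α)×1862 = 370.45
(1−α) = 370.45/1397.3 = 0.2651;  α = 0.7349.

0.735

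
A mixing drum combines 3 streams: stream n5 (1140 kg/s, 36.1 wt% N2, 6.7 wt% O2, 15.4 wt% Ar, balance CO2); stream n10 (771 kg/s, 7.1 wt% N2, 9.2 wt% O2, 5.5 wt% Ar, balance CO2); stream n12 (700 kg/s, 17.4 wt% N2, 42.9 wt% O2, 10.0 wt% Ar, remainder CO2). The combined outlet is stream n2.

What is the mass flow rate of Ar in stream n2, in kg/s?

288 kg/s

Ar out = Ar in = 1140×0.154 + 771×0.055 + 700×0.100 = 287.97 kg/s.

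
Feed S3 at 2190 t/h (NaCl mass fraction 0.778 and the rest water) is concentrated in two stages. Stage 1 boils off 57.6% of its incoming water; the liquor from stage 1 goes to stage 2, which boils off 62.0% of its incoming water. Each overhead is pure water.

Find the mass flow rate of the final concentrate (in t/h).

1782 t/h

water in feed = 2190×0.222 = 486.18 t/h.
After stage 1: water left = (1−0.576)×486.18 = 206.14; stream total = 1910 t/h.
After stage 2: water left = (1−0.620)×206.14 = 78.333; final concentrate = 1782.2 t/h.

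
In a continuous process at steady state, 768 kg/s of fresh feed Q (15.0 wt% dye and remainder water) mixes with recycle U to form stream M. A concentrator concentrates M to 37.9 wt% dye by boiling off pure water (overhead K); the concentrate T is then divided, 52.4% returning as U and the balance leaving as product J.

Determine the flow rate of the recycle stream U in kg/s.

334.6 kg/s

Overall dye balance (none leaves overhead): dye in fresh feed = dye in product, i.e. 768×0.150 = (1−0.524)·T·0.379.
T = 115.2/(0.379×0.476) = 638.57 kg/s.
Recycle U = 0.524×638.57 = 334.61 kg/s.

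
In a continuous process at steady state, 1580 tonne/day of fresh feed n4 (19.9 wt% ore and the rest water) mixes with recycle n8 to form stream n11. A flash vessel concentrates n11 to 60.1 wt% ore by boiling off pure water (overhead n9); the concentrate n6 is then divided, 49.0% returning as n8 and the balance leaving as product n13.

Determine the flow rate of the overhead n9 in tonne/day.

1057 tonne/day

Overall ore balance (none leaves overhead): ore in fresh feed = ore in product, i.e. 1580×0.199 = (1−0.490)·n6·0.601.
n6 = 314.42/(0.601×0.510) = 1025.8 tonne/day.
Recycle n8 = 0.490×1025.8 = 502.65 tonne/day.
Combined feed n11 = 1580 + 502.65 = 2082.6 tonne/day.
Overhead n9 = n11 − n6 = 2082.6 − 1025.8 = 1056.8 tonne/day.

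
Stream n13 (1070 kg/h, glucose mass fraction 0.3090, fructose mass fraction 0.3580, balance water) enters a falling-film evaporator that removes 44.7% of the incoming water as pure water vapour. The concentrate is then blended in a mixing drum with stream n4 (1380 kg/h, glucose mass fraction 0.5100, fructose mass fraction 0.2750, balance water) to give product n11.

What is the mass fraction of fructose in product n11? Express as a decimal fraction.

Vapour removed = 0.447×0.333×1070 = 159.27 kg/h; concentrate = 910.73 kg/h.
fructose reaching the mixer = 383.06 (from concentrate) + 1380×0.275 = 762.56 kg/h.
Product flow = 910.73 + 1380 = 2290.7 kg/h; fructose fraction = 0.3329.

0.3329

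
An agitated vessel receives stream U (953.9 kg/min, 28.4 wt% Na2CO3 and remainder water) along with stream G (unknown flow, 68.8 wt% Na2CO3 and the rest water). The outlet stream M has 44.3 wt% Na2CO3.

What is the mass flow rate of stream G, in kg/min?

Let G be the unknown flow. Total out = 953.9 + G.
Na2CO3 balance: 270.91 + 0.688·G = 0.443·(953.9 + G)
(0.688 − 0.443)·G = 0.443×953.9 − 270.91 = 151.67
G = 151.67 / 0.245 = 619.06 kg/min

619.1 kg/min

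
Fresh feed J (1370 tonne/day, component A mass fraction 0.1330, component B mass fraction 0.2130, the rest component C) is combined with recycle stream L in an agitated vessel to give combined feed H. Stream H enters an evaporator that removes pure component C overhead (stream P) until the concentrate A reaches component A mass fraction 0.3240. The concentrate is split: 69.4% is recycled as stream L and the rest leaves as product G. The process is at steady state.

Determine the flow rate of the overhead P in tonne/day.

807.6 tonne/day

Overall component A balance (none leaves overhead): component A in fresh feed = component A in product, i.e. 1370×0.133 = (1−0.694)·A·0.324.
A = 182.21/(0.324×0.306) = 1837.8 tonne/day.
Recycle L = 0.694×1837.8 = 1275.5 tonne/day.
Combined feed H = 1370 + 1275.5 = 2645.5 tonne/day.
Overhead P = H − A = 2645.5 − 1837.8 = 807.62 tonne/day.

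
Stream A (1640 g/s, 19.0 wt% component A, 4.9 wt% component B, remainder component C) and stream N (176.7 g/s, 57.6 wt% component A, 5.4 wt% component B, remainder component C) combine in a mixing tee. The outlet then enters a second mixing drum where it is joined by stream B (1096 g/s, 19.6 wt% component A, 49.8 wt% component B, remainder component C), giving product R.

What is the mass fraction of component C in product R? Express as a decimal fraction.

Overall, product flow = 2912.7 g/s.
component C in = 1640×0.761 + 176.7×0.370 + 1096×0.306 = 1648.8 g/s.
component C fraction in R = 0.566.

0.566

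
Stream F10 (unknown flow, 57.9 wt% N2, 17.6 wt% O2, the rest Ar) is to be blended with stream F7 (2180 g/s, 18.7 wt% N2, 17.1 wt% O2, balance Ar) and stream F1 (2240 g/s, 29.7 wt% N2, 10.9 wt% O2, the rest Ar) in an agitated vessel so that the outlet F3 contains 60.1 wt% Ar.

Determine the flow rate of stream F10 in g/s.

207 g/s

Let F10 be the unknown flow. Total out = 4420 + F10.
Ar balance: 2730.1 + 0.245·F10 = 0.601·(4420 + F10)
(0.245 − 0.601)·F10 = 0.601×4420 − 2730.1 = -73.7
F10 = -73.7 / -0.356 = 207.02 g/s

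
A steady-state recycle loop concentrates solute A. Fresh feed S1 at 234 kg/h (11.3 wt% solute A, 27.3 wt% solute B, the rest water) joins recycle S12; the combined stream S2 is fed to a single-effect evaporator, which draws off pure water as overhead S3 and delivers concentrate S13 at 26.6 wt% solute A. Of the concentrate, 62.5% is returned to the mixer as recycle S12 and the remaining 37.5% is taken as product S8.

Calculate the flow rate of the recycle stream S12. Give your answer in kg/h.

165.7 kg/h

Overall solute A balance (none leaves overhead): solute A in fresh feed = solute A in product, i.e. 234×0.113 = (1−0.625)·S13·0.266.
S13 = 26.442/(0.266×0.375) = 265.08 kg/h.
Recycle S12 = 0.625×265.08 = 165.68 kg/h.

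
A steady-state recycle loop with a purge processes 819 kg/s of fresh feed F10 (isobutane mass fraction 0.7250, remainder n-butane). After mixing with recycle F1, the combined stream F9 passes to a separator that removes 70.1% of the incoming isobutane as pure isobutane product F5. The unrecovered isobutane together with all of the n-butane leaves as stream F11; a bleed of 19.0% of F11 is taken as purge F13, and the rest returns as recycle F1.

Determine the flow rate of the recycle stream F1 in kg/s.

1150 kg/s

n-butane enters only via F10 and leaves only via the purge: 819×0.275 = 0.190×(n-butane in F11), and the separator passes all n-butane, so n-butane in F9 = n-butane in F11 = 1185.4 kg/s.
isobutane in F9: m_A = 819×0.725 + (1−0.190)·(1−0.701)·m_A, so m_A = 593.77/0.7578 = 783.54 kg/s.
F11 = (1−0.701)×783.54 + 1185.4 = 1419.7 kg/s.
Recycle F1 = (1−0.190)×1419.7 = 1149.9 kg/s.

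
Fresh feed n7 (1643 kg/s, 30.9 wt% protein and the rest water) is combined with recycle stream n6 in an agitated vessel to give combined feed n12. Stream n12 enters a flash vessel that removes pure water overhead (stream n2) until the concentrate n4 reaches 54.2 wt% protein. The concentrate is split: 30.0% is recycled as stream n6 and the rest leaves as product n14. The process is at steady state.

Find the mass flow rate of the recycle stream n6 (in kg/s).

Overall protein balance (none leaves overhead): protein in fresh feed = protein in product, i.e. 1643×0.309 = (1−0.300)·n4·0.542.
n4 = 507.69/(0.542×0.700) = 1338.1 kg/s.
Recycle n6 = 0.300×1338.1 = 401.44 kg/s.

401.4 kg/s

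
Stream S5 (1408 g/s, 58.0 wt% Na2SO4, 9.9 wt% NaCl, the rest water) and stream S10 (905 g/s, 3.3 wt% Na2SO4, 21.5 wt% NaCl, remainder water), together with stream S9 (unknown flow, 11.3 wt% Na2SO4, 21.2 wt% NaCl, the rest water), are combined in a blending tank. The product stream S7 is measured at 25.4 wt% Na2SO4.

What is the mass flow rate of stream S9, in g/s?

Let S9 be the unknown flow. Total out = 2313 + S9.
Na2SO4 balance: 846.5 + 0.113·S9 = 0.254·(2313 + S9)
(0.113 − 0.254)·S9 = 0.254×2313 − 846.5 = -259
S9 = -259 / -0.141 = 1836.9 g/s

1837 g/s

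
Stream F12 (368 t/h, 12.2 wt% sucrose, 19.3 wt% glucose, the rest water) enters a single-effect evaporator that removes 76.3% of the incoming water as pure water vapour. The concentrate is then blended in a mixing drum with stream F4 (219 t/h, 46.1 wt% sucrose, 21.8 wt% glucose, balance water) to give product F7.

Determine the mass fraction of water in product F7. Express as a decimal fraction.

Vapour removed = 0.763×0.685×368 = 192.34 t/h; concentrate = 175.66 t/h.
water reaching the mixer = 59.743 (from concentrate) + 219×0.321 = 130.04 t/h.
Product flow = 175.66 + 219 = 394.66 t/h; water fraction = 0.3295.

0.3295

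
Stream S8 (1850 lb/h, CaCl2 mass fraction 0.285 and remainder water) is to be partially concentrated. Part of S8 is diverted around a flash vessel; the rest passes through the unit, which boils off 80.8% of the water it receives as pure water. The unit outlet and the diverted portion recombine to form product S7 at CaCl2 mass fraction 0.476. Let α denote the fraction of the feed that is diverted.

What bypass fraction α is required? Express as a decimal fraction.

All 1850×0.285 = 527.25 lb/h of CaCl2 reaches S7, so S7 = 527.25/0.476 = 1107.7 lb/h and vapour = 742.33 lb/h.
The evaporator receives (1−α)·1850 of feed at 0.715 water and removes 0.808 of that water:
0.808×0.715×(1−α)×1850 = 742.33
(1−α) = 742.33/1068.8 = 0.6946;  α = 0.3054.

0.305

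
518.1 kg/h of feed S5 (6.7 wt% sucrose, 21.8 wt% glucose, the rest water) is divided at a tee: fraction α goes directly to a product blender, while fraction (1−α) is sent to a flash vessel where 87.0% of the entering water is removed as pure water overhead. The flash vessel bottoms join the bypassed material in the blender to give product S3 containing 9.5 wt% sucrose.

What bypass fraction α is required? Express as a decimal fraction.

0.526

All 518.1×0.067 = 34.713 kg/h of sucrose reaches S3, so S3 = 34.713/0.095 = 365.4 kg/h and vapour = 152.7 kg/h.
The evaporator receives (1−α)·518.1 of feed at 0.715 water and removes 0.870 of that water:
0.870×0.715×(1−α)×518.1 = 152.7
(1−α) = 152.7/322.28 = 0.4738;  α = 0.5262.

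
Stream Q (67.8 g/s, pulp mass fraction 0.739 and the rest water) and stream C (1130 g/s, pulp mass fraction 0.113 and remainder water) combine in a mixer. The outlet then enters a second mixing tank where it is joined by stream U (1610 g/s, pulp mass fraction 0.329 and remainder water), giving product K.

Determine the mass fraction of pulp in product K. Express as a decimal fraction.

Overall, product flow = 2807.8 g/s.
pulp in = 67.8×0.739 + 1130×0.113 + 1610×0.329 = 707.48 g/s.
pulp fraction in K = 0.252.

0.252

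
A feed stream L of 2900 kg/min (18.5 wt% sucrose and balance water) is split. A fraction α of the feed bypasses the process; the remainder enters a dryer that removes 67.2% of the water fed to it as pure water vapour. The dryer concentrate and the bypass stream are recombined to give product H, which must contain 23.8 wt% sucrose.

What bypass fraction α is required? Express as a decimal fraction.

All 2900×0.185 = 536.5 kg/min of sucrose reaches H, so H = 536.5/0.238 = 2254.2 kg/min and vapour = 645.8 kg/min.
The evaporator receives (1−α)·2900 of feed at 0.815 water and removes 0.672 of that water:
0.672×0.815×(1−α)×2900 = 645.8
(1−α) = 645.8/1588.3 = 0.4066;  α = 0.5934.

0.593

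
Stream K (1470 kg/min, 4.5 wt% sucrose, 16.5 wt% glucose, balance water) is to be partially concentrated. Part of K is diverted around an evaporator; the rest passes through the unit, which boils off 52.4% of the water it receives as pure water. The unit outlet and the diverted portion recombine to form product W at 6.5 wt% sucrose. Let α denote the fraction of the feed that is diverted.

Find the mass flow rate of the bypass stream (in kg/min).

377.4 kg/min

All 1470×0.045 = 66.15 kg/min of sucrose reaches W, so W = 66.15/0.065 = 1017.7 kg/min and vapour = 452.31 kg/min.
The evaporator receives (1−α)·1470 of feed at 0.790 water and removes 0.524 of that water:
0.524×0.790×(1−α)×1470 = 452.31
(1−α) = 452.31/608.52 = 0.7433;  α = 0.2567.
Bypass flow = 0.2567×1470 = 377.36 kg/min.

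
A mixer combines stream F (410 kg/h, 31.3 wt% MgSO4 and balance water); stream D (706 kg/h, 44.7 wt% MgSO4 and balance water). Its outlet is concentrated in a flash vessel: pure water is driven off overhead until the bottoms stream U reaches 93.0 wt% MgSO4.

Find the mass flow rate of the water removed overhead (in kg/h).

638.7 kg/h

MgSO4 entering = 410×0.313 + 706×0.447 = 443.91 kg/h.
All MgSO4 reports to U, so U = 443.91/0.930 = 477.32 kg/h.
Total feed = 1116 kg/h; overhead = 1116 − 477.32 = 638.68 kg/h.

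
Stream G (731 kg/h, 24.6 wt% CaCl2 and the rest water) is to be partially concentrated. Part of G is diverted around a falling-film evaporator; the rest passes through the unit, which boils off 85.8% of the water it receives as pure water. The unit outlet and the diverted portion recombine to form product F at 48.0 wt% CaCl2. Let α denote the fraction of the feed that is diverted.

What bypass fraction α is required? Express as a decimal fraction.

All 731×0.246 = 179.83 kg/h of CaCl2 reaches F, so F = 179.83/0.480 = 374.64 kg/h and vapour = 356.36 kg/h.
The evaporator receives (1−α)·731 of feed at 0.754 water and removes 0.858 of that water:
0.858×0.754×(1−α)×731 = 356.36
(1−α) = 356.36/472.91 = 0.7536;  α = 0.2464.

0.246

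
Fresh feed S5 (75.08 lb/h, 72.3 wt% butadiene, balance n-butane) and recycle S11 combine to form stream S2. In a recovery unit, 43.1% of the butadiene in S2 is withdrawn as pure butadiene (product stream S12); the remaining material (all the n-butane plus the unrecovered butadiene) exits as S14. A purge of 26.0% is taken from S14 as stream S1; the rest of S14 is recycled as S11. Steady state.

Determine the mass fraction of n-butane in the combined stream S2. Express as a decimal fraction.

0.460

n-butane enters only via S5 and leaves only via the purge: 75.08×0.277 = 0.260×(n-butane in S14), and the recovery unit passes all n-butane, so n-butane in S2 = n-butane in S14 = 79.989 lb/h.
butadiene in S2: m_A = 75.08×0.723 + (1−0.260)·(1−0.431)·m_A, so m_A = 54.283/0.5789 = 93.762 lb/h.
S2 = 93.762 + 79.989 = 173.75 lb/h.
n-butane fraction in S2 = 79.989/173.75 = 0.460.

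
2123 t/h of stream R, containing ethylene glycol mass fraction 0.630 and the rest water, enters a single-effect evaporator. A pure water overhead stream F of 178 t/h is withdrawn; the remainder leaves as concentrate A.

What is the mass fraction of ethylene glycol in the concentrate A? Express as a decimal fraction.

0.688

ethylene glycol is not removed: 2123×0.630 = 1337.5 t/h of ethylene glycol enters A.
Concentrate = 2123 − 178 = 1945 t/h.
Mass fraction = 1337.5/1945 = 0.688.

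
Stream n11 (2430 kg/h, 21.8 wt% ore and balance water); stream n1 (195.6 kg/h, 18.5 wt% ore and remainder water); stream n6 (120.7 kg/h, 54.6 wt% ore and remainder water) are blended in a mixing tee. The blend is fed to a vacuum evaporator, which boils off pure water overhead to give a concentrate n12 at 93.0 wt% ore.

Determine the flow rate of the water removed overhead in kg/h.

2067 kg/h

ore entering = 2430×0.218 + 195.6×0.185 + 120.7×0.546 = 631.83 kg/h.
All ore reports to n12, so n12 = 631.83/0.930 = 679.39 kg/h.
Total feed = 2746.3 kg/h; overhead = 2746.3 − 679.39 = 2066.9 kg/h.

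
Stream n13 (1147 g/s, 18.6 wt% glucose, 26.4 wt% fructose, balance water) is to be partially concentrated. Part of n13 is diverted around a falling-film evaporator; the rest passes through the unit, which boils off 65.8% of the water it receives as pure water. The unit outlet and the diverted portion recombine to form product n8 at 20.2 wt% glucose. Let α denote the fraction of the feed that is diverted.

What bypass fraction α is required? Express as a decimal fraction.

0.781

All 1147×0.186 = 213.34 g/s of glucose reaches n8, so n8 = 213.34/0.202 = 1056.1 g/s and vapour = 90.851 g/s.
The evaporator receives (1−α)·1147 of feed at 0.550 water and removes 0.658 of that water:
0.658×0.550×(1−α)×1147 = 90.851
(1−α) = 90.851/415.1 = 0.2189;  α = 0.7811.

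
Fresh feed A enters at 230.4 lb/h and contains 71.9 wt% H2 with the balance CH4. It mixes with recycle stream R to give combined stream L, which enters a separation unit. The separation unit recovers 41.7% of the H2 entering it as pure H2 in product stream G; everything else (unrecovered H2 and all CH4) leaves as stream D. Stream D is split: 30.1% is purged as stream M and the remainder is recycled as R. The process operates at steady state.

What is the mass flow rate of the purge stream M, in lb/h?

113.8 lb/h

CH4 enters only via A and leaves only via the purge: 230.4×0.281 = 0.301×(CH4 in D), and the separation unit passes all CH4, so CH4 in L = CH4 in D = 215.09 lb/h.
H2 in L: m_A = 230.4×0.719 + (1−0.301)·(1−0.417)·m_A, so m_A = 165.66/0.5925 = 279.6 lb/h.
D = (1−0.417)×279.6 + 215.09 = 378.1 lb/h.
Purge M = 0.301×378.1 = 113.81 lb/h.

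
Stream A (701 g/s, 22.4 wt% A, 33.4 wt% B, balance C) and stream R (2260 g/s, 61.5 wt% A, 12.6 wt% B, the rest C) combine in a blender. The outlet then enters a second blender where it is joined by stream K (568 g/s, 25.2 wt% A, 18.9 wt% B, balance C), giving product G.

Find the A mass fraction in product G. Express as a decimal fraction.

0.479

Overall, product flow = 3529 g/s.
A in = 701×0.224 + 2260×0.615 + 568×0.252 = 1690.1 g/s.
A fraction in G = 0.479.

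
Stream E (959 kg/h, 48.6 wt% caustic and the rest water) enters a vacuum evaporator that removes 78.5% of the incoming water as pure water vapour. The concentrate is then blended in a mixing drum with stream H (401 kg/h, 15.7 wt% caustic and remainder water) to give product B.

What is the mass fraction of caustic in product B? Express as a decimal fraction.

Vapour removed = 0.785×0.514×959 = 386.95 kg/h; concentrate = 572.05 kg/h.
caustic reaching the mixer = 466.07 (from concentrate) + 401×0.157 = 529.03 kg/h.
Product flow = 572.05 + 401 = 973.05 kg/h; caustic fraction = 0.544.

0.544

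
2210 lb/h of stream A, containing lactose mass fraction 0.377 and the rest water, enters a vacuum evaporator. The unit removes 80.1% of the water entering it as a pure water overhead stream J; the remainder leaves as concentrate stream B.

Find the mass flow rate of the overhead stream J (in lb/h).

water entering = 2210×0.623 = 1376.8 lb/h; overhead removed = 0.801×1376.8 = 1102.8 lb/h.

1103 lb/h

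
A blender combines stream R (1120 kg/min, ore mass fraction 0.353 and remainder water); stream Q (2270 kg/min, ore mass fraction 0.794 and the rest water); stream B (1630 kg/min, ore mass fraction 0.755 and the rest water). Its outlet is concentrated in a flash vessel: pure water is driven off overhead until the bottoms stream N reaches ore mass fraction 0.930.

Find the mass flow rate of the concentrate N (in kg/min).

ore entering = 1120×0.353 + 2270×0.794 + 1630×0.755 = 3428.4 kg/min.
All ore reports to N, so N = 3428.4/0.930 = 3686.4 kg/min.

3686 kg/min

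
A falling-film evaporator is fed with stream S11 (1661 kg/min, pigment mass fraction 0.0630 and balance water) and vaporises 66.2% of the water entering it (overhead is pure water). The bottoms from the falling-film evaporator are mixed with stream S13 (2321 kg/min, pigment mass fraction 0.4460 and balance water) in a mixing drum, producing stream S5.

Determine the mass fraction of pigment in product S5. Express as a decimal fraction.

Vapour removed = 0.662×0.937×1661 = 1030.3 kg/min; concentrate = 630.69 kg/min.
pigment reaching the mixer = 104.64 (from concentrate) + 2321×0.446 = 1139.8 kg/min.
Product flow = 630.69 + 2321 = 2951.7 kg/min; pigment fraction = 0.3862.

0.3862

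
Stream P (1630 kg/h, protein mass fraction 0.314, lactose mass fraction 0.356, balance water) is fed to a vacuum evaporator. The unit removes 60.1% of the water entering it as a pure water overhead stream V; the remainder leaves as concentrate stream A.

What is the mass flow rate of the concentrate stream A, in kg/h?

1307 kg/h

water entering = 1630×0.330 = 537.9 kg/h; overhead removed = 0.601×537.9 = 323.28 kg/h.
Concentrate = 1630 − 323.28 = 1306.7 kg/h.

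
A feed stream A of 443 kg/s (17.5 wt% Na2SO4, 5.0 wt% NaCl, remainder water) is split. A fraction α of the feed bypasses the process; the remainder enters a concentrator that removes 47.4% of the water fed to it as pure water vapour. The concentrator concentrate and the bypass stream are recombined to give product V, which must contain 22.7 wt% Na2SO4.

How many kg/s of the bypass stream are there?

166.8 kg/s

All 443×0.175 = 77.525 kg/s of Na2SO4 reaches V, so V = 77.525/0.227 = 341.52 kg/s and vapour = 101.48 kg/s.
The evaporator receives (1−α)·443 of feed at 0.775 water and removes 0.474 of that water:
0.474×0.775×(1−α)×443 = 101.48
(1−α) = 101.48/162.74 = 0.6236;  α = 0.3764.
Bypass flow = 0.3764×443 = 166.75 kg/s.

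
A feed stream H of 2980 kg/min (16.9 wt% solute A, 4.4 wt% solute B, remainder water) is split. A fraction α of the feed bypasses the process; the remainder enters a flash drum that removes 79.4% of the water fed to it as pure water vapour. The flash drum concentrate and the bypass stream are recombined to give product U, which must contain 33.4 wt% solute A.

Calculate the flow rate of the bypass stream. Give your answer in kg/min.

624.1 kg/min

All 2980×0.169 = 503.62 kg/min of solute A reaches U, so U = 503.62/0.334 = 1507.8 kg/min and vapour = 1472.2 kg/min.
The evaporator receives (1−α)·2980 of feed at 0.787 water and removes 0.794 of that water:
0.794×0.787×(1−α)×2980 = 1472.2
(1−α) = 1472.2/1862.1 = 0.7906;  α = 0.2094.
Bypass flow = 0.2094×2980 = 624.09 kg/min.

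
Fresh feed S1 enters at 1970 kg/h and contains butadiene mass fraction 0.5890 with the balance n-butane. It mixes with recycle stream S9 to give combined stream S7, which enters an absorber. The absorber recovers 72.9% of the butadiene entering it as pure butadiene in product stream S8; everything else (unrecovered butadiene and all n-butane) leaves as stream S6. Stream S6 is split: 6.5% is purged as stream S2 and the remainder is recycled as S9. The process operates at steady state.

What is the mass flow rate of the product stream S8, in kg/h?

butadiene in S7: m_A = 1970×0.589 + (1−0.065)·(1−0.729)·m_A, so m_A = 1160.3/0.7466 = 1554.1 kg/h.
Product S8 = 0.729×1554.1 = 1133 kg/h.

1133 kg/h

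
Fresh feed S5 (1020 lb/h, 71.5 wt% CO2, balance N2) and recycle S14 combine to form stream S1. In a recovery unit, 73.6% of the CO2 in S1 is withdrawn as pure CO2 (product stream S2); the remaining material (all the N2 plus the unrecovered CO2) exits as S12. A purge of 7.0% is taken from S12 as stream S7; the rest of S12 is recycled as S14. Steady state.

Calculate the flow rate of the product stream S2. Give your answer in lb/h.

CO2 in S1: m_A = 1020×0.715 + (1−0.070)·(1−0.736)·m_A, so m_A = 729.3/0.7545 = 966.63 lb/h.
Product S2 = 0.736×966.63 = 711.44 lb/h.

711.4 lb/h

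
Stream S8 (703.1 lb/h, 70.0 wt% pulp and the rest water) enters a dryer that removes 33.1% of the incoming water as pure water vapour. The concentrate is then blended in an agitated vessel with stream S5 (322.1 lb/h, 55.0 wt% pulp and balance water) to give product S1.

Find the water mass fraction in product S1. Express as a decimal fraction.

Vapour removed = 0.331×0.300×703.1 = 69.818 lb/h; concentrate = 633.28 lb/h.
water reaching the mixer = 141.11 (from concentrate) + 322.1×0.450 = 286.06 lb/h.
Product flow = 633.28 + 322.1 = 955.38 lb/h; water fraction = 0.299.

0.299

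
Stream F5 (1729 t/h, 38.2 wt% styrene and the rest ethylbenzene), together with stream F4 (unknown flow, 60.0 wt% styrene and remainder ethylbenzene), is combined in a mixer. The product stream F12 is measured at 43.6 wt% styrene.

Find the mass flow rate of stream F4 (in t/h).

Let F4 be the unknown flow. Total out = 1729 + F4.
styrene balance: 660.48 + 0.600·F4 = 0.436·(1729 + F4)
(0.600 − 0.436)·F4 = 0.436×1729 − 660.48 = 93.366
F4 = 93.366 / 0.164 = 569.3 t/h

569.3 t/h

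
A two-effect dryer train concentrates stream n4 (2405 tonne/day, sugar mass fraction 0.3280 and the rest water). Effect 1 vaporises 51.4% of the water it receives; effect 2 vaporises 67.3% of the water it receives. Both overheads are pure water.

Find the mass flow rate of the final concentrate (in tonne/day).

water in feed = 2405×0.672 = 1616.2 tonne/day.
After stage 1: water left = (1−0.514)×1616.2 = 785.45; stream total = 1574.3 tonne/day.
After stage 2: water left = (1−0.673)×785.45 = 256.84; final concentrate = 1045.7 tonne/day.

1046 tonne/day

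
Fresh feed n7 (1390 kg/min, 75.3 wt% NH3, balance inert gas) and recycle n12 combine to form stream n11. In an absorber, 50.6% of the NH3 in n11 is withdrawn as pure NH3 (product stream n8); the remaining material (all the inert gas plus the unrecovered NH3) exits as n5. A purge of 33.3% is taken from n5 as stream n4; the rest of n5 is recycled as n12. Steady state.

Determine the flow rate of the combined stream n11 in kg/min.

inert gas enters only via n7 and leaves only via the purge: 1390×0.247 = 0.333×(inert gas in n5), and the absorber passes all inert gas, so inert gas in n11 = inert gas in n5 = 1031 kg/min.
NH3 in n11: m_A = 1390×0.753 + (1−0.333)·(1−0.506)·m_A, so m_A = 1046.7/0.6705 = 1561 kg/min.
n11 = 1561 + 1031 = 2592 kg/min.

2592 kg/min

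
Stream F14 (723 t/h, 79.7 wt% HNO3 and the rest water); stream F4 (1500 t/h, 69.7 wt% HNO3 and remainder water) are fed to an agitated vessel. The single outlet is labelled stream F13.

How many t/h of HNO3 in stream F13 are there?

1622 t/h

HNO3 out = HNO3 in = 723×0.797 + 1500×0.697 = 1621.7 t/h.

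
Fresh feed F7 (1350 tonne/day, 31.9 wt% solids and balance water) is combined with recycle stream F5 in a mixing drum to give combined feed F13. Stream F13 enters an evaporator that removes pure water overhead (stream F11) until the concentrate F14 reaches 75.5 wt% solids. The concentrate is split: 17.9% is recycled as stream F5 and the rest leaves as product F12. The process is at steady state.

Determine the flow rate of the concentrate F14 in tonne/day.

694.8 tonne/day

Overall solids balance (none leaves overhead): solids in fresh feed = solids in product, i.e. 1350×0.319 = (1−0.179)·F14·0.755.
F14 = 430.65/(0.755×0.821) = 694.76 tonne/day.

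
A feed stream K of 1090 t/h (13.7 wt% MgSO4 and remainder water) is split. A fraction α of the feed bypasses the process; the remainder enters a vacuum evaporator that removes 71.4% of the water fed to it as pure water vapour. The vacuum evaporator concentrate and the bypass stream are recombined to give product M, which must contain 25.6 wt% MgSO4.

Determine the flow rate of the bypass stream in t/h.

All 1090×0.137 = 149.33 t/h of MgSO4 reaches M, so M = 149.33/0.256 = 583.32 t/h and vapour = 506.68 t/h.
The evaporator receives (1−α)·1090 of feed at 0.863 water and removes 0.714 of that water:
0.714×0.863×(1−α)×1090 = 506.68
(1−α) = 506.68/671.64 = 0.7544;  α = 0.2456.
Bypass flow = 0.2456×1090 = 267.71 t/h.

267.7 t/h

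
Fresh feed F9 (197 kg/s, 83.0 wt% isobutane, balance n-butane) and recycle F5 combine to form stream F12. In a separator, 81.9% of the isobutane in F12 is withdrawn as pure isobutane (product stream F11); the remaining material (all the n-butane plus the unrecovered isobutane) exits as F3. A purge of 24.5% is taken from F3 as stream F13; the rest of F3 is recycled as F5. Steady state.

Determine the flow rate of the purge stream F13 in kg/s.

n-butane enters only via F9 and leaves only via the purge: 197×0.170 = 0.245×(n-butane in F3), and the separator passes all n-butane, so n-butane in F12 = n-butane in F3 = 136.69 kg/s.
isobutane in F12: m_A = 197×0.830 + (1−0.245)·(1−0.819)·m_A, so m_A = 163.51/0.8633 = 189.39 kg/s.
F3 = (1−0.819)×189.39 + 136.69 = 170.97 kg/s.
Purge F13 = 0.245×170.97 = 41.889 kg/s.

41.89 kg/s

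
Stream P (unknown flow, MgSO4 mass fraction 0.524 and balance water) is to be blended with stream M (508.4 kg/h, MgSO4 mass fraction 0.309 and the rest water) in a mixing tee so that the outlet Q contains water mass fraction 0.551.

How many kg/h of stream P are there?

949 kg/h

Let P be the unknown flow. Total out = 508.4 + P.
water balance: 351.3 + 0.476·P = 0.551·(508.4 + P)
(0.476 − 0.551)·P = 0.551×508.4 − 351.3 = -71.176
P = -71.176 / -0.075 = 949.01 kg/h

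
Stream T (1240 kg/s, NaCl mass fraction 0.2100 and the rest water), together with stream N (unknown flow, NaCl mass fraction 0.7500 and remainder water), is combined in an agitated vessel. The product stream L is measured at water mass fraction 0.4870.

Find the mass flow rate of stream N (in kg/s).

1585 kg/s

Let N be the unknown flow. Total out = 1240 + N.
water balance: 979.6 + 0.250·N = 0.487·(1240 + N)
(0.250 − 0.487)·N = 0.487×1240 − 979.6 = -375.72
N = -375.72 / -0.237 = 1585.3 kg/s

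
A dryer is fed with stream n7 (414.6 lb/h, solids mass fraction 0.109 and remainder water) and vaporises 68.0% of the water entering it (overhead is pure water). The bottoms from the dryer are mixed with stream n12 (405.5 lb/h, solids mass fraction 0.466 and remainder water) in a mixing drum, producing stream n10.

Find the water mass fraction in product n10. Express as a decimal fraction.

0.588

Vapour removed = 0.680×0.891×414.6 = 251.2 lb/h; concentrate = 163.4 lb/h.
water reaching the mixer = 118.21 (from concentrate) + 405.5×0.534 = 334.75 lb/h.
Product flow = 163.4 + 405.5 = 568.9 lb/h; water fraction = 0.588.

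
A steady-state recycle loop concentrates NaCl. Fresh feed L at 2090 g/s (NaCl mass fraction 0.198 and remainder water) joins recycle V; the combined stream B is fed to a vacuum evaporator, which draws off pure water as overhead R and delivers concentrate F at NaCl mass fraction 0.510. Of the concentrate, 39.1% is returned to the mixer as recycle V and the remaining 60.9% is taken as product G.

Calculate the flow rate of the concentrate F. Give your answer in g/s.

1332 g/s

Overall NaCl balance (none leaves overhead): NaCl in fresh feed = NaCl in product, i.e. 2090×0.198 = (1−0.391)·F·0.510.
F = 413.82/(0.510×0.609) = 1332.4 g/s.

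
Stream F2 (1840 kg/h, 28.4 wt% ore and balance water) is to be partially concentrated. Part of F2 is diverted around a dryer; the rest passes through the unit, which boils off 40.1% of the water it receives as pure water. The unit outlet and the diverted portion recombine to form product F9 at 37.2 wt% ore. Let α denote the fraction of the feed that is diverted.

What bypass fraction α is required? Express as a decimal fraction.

0.176

All 1840×0.284 = 522.56 kg/h of ore reaches F9, so F9 = 522.56/0.372 = 1404.7 kg/h and vapour = 435.27 kg/h.
The evaporator receives (1−α)·1840 of feed at 0.716 water and removes 0.401 of that water:
0.401×0.716×(1−α)×1840 = 435.27
(1−α) = 435.27/528.29 = 0.8239;  α = 0.1761.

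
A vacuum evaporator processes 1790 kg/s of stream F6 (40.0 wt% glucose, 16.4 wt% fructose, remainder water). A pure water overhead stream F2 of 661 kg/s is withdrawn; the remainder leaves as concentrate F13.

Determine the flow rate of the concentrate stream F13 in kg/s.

1129 kg/s

Concentrate = 1790 − 661 = 1129 kg/s.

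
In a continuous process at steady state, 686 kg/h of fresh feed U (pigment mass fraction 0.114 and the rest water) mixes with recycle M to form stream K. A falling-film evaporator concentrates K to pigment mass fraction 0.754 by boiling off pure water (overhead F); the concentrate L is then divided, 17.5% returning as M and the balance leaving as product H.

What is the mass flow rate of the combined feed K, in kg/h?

708 kg/h

Overall pigment balance (none leaves overhead): pigment in fresh feed = pigment in product, i.e. 686×0.114 = (1−0.175)·L·0.754.
L = 78.204/(0.754×0.825) = 125.72 kg/h.
Recycle M = 0.175×125.72 = 22.001 kg/h.
Combined feed K = 686 + 22.001 = 708 kg/h.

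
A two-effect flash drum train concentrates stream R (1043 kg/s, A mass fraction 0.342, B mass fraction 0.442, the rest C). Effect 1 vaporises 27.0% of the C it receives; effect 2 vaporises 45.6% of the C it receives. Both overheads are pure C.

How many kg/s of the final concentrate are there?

C in feed = 1043×0.216 = 225.29 kg/s.
After stage 1: C left = (1−0.270)×225.29 = 164.46; stream total = 982.17 kg/s.
After stage 2: C left = (1−0.456)×164.46 = 89.466; final concentrate = 907.18 kg/s.

907.2 kg/s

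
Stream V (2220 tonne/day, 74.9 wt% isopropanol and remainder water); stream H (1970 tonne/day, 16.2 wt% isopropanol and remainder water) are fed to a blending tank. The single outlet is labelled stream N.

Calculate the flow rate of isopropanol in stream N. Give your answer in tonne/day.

isopropanol out = isopropanol in = 2220×0.749 + 1970×0.162 = 1981.9 tonne/day.

1982 tonne/day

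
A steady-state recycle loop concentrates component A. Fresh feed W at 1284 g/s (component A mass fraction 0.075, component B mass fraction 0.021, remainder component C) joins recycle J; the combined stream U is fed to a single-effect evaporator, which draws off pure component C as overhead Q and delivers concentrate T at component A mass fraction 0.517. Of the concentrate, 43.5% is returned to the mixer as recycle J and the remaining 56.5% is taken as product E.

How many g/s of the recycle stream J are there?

143.4 g/s

Overall component A balance (none leaves overhead): component A in fresh feed = component A in product, i.e. 1284×0.075 = (1−0.435)·T·0.517.
T = 96.3/(0.517×0.565) = 329.68 g/s.
Recycle J = 0.435×329.68 = 143.41 g/s.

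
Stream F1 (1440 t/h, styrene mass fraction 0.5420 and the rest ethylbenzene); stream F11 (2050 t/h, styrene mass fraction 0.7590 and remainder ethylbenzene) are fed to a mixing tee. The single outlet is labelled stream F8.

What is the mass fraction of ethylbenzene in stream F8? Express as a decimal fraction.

0.3305

Total flow out = 1440 + 2050 = 3490 t/h.
ethylbenzene in = 1440×0.458 + 2050×0.241 = 1153.6 t/h.
ethylbenzene mass fraction in F8 = 1153.6/3490 = 0.3305.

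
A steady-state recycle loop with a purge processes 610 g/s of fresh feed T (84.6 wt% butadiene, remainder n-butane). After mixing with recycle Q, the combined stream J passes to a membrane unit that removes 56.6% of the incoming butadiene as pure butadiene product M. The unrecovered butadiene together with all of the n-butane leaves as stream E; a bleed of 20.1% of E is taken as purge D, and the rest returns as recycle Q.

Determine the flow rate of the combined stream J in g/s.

n-butane enters only via T and leaves only via the purge: 610×0.154 = 0.201×(n-butane in E), and the membrane unit passes all n-butane, so n-butane in J = n-butane in E = 467.36 g/s.
butadiene in J: m_A = 610×0.846 + (1−0.201)·(1−0.566)·m_A, so m_A = 516.06/0.6532 = 790.01 g/s.
J = 790.01 + 467.36 = 1257.4 g/s.

1257 g/s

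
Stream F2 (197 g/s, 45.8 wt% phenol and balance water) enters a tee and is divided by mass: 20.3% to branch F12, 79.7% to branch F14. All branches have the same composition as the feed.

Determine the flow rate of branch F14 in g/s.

157 g/s

Branch F14 flow = 0.797×197 = 157.01 g/s.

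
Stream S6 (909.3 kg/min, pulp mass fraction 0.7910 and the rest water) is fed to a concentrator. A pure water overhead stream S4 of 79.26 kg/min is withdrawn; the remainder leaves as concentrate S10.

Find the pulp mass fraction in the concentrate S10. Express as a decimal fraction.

0.8665

pulp is not removed: 909.3×0.791 = 719.26 kg/min of pulp enters S10.
Concentrate = 909.3 − 79.26 = 830.04 kg/min.
Mass fraction = 719.26/830.04 = 0.8665.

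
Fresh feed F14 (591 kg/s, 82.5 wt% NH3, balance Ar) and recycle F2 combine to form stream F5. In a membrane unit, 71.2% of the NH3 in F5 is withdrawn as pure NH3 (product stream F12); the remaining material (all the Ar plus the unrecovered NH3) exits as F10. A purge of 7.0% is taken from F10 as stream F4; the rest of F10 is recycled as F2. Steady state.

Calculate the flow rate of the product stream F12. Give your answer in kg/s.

474.1 kg/s

NH3 in F5: m_A = 591×0.825 + (1−0.070)·(1−0.712)·m_A, so m_A = 487.57/0.7322 = 665.94 kg/s.
Product F12 = 0.712×665.94 = 474.15 kg/s.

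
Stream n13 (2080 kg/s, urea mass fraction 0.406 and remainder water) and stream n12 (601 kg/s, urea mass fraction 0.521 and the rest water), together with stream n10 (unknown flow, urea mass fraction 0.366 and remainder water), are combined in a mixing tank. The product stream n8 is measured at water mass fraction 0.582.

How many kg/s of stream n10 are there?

Let n10 be the unknown flow. Total out = 2681 + n10.
water balance: 1523.4 + 0.634·n10 = 0.582·(2681 + n10)
(0.634 − 0.582)·n10 = 0.582×2681 − 1523.4 = 36.943
n10 = 36.943 / 0.052 = 710.44 kg/s

710.4 kg/s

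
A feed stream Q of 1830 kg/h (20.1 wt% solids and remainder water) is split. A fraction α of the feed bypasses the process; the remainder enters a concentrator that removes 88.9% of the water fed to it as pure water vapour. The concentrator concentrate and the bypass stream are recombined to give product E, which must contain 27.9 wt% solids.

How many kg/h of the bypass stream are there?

1110 kg/h

All 1830×0.201 = 367.83 kg/h of solids reaches E, so E = 367.83/0.279 = 1318.4 kg/h and vapour = 511.61 kg/h.
The evaporator receives (1−α)·1830 of feed at 0.799 water and removes 0.889 of that water:
0.889×0.799×(1−α)×1830 = 511.61
(1−α) = 511.61/1299.9 = 0.3936;  α = 0.6064.
Bypass flow = 0.6064×1830 = 1109.7 kg/h.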